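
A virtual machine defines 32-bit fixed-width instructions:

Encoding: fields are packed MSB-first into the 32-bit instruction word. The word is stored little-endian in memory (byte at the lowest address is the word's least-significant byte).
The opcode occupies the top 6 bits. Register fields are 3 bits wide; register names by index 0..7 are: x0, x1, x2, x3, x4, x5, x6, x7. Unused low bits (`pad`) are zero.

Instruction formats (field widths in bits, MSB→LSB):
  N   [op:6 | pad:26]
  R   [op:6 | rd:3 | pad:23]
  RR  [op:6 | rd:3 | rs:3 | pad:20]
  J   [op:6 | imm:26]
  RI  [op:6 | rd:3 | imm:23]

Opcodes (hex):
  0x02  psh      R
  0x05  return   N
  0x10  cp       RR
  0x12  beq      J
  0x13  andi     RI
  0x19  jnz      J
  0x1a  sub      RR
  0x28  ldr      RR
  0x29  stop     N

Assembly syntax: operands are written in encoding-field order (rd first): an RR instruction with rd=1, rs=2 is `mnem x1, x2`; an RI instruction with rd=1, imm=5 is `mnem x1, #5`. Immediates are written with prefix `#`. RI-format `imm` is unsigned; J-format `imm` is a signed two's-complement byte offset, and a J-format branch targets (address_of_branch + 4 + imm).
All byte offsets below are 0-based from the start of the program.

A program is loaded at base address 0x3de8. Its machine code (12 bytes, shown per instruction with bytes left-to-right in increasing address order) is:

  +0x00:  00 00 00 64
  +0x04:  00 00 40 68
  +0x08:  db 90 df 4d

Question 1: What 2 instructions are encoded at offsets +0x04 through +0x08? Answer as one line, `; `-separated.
off 0x04: read 00 00 40 68 as little → 0x68400000
  opcode bits[31:26]=0x1a: sub/RR
  [25:23] rd=0 = x0
  [22:20] rs=4 = x4
off 0x08: read db 90 df 4d as little → 0x4ddf90db
  opcode bits[31:26]=0x13: andi/RI
  [25:23] rd=3 = x3
  [22:0] imm=6263003 = #6263003

sub x0, x4; andi x3, #6263003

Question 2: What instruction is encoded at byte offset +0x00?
jnz #0

off 0x00: read 00 00 00 64 as little → 0x64000000
  top 6b → 0x19 → jnz [J]
  imm@[25:0]=0x0 ⇒ #0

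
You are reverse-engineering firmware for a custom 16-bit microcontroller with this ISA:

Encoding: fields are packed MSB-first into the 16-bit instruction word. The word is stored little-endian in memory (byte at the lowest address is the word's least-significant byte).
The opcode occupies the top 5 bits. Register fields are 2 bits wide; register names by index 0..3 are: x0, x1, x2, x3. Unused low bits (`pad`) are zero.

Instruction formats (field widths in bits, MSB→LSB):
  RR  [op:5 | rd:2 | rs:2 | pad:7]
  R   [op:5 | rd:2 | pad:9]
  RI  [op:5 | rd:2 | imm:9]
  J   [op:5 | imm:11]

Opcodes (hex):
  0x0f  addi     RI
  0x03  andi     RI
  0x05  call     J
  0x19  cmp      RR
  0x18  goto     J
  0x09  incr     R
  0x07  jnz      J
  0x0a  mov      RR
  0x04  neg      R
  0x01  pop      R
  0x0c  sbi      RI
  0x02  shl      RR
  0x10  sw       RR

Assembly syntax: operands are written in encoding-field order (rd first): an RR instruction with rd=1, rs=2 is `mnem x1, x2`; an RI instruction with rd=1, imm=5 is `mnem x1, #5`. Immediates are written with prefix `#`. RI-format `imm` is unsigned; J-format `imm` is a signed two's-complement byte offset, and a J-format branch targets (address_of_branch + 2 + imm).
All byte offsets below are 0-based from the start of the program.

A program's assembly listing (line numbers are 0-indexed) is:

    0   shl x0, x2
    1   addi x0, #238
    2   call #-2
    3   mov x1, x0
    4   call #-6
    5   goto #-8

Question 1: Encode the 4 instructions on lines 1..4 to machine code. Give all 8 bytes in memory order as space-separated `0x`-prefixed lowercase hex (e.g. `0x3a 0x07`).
0xee 0x78 0xfe 0x2f 0x00 0x52 0xfa 0x2f

line 1 (addi): pack op=0xf:5|rd=0:2|imm=238:9 = 0x78ee; little→ ee 78
line 2 (call): pack op=0x5:5|imm=-2:11 = 0x2ffe; little→ fe 2f
line 3 (mov): pack op=0xa:5|rd=1:2|rs=0:2|pad=0:7 = 0x5200; little→ 00 52
line 4 (call): pack op=0x5:5|imm=-6:11 = 0x2ffa; little→ fa 2f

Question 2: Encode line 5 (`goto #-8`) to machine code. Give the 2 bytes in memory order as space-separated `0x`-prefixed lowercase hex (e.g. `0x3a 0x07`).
5. goto fields op=0x18:5|imm=-8:11 → word c7f8h → f8 c7

0xf8 0xc7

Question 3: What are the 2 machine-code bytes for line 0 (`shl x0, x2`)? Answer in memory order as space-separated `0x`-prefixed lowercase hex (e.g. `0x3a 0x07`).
0x00 0x11

L0: shl op=0x2:5|rd=0:2|rs=2:2|pad=0:7 ⇒ 0x1100 ⇒ little 00 11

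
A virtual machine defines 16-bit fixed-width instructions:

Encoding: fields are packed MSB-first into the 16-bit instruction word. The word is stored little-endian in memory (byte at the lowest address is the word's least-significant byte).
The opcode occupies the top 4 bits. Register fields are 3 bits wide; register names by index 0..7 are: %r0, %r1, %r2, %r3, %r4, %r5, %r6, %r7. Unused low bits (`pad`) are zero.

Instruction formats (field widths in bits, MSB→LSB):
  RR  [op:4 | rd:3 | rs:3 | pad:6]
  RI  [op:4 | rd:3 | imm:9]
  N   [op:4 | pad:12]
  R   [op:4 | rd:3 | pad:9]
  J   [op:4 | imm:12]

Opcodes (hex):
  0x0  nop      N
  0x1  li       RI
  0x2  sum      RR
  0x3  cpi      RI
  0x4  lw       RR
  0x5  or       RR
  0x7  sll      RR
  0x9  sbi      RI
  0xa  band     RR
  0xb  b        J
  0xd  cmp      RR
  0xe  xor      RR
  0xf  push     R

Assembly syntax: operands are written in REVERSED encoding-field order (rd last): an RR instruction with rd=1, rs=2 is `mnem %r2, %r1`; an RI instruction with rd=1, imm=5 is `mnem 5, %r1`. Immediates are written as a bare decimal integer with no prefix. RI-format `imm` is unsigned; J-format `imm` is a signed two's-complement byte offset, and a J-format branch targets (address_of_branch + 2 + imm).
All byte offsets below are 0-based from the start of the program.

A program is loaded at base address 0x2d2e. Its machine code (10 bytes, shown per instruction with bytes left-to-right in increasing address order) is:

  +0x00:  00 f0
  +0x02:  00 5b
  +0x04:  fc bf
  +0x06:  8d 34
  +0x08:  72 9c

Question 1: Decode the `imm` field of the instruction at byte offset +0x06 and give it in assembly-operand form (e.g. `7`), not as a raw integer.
off 0x06: read 8d 34 as little → 0x348d
  op=0x348d>>12=0x3 ⇒ cpi (RI)
  rd: (w>>9)&0x7=0x2 → %r2
  imm: (w>>0)&0x1ff=0x8d → 141

141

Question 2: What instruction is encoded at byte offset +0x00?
off 0x00: read 00 f0 as little → 0xf000
  op=0xf000>>12=0xf ⇒ push (R)
  [11:9] rd=0 = %r0

push %r0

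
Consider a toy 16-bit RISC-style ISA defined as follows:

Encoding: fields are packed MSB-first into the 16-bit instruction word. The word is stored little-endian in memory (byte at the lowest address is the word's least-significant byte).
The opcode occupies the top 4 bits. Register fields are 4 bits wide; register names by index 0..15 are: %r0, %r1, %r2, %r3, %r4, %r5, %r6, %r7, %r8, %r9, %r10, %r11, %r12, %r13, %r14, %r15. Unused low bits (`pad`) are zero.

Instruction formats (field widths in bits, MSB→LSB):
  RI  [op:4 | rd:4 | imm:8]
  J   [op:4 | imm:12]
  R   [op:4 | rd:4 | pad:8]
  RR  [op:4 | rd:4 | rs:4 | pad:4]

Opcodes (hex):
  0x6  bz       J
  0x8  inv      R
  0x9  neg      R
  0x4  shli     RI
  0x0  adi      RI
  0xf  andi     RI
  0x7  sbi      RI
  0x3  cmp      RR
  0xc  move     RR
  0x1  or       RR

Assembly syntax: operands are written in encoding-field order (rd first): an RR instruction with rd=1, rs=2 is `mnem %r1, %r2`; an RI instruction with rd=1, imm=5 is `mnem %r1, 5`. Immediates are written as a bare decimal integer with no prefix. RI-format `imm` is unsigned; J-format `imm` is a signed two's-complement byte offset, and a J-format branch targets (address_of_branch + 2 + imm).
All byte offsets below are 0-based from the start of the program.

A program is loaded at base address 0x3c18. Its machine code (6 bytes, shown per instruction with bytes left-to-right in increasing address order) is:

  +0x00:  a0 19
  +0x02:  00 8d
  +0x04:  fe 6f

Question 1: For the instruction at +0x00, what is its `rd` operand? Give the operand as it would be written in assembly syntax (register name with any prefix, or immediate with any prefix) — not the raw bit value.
%r9

off 0x00: read a0 19 as little → 0x19a0
  top 4b → 0x1 → or [RR]
  rd@[11:8]=0x9 ⇒ %r9
  rs@[7:4]=0xa ⇒ %r10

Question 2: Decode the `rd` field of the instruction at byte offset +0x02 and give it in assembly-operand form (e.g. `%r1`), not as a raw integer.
[02] 00 8d → 0x8d00
  opcode bits[15:12]=0x8: inv/R
  rd: (w>>8)&0xf=0xd → %r13

%r13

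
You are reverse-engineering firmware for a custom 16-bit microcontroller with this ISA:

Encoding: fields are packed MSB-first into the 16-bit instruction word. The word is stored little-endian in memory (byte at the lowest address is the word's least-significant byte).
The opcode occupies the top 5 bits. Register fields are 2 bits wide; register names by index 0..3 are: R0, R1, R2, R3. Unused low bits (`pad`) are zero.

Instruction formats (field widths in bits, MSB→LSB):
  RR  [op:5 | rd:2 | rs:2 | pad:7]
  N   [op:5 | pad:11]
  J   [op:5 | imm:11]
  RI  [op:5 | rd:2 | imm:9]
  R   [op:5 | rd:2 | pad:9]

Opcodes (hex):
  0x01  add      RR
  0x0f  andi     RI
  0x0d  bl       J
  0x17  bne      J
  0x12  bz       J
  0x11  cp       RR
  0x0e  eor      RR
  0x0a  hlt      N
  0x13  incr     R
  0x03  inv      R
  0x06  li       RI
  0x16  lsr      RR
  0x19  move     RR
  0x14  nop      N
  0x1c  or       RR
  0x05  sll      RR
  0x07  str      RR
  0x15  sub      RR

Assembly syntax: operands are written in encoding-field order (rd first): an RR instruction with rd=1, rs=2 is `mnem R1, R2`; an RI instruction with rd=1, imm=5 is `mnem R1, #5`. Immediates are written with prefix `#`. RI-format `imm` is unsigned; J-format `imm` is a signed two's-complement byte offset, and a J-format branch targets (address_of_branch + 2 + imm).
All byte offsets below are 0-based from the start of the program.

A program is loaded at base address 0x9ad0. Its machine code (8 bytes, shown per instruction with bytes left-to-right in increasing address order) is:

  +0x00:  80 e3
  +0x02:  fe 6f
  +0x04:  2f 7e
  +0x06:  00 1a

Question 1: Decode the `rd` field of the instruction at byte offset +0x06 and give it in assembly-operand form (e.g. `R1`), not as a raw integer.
+0x06: 00 1a ⇒ word 0x1a00 (little)
  op=0x1a00>>11=0x3 ⇒ inv (R)
  rd@[10:9]=0x1 ⇒ R1

R1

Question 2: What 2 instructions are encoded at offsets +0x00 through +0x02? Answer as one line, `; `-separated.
@+00  little-endian(80 e3) = 0xe380
  opcode bits[15:11]=0x1c: or/RR
  rd@[10:9]=0x1 ⇒ R1
  rs@[8:7]=0x3 ⇒ R3
@+02  little-endian(fe 6f) = 0x6ffe
  opcode bits[15:11]=0xd: bl/J
  imm@[10:0]=0x7fe (s11→-2) ⇒ #-2

or R1, R3; bl #-2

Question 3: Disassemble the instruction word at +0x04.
andi R3, #47

+0x04: 2f 7e ⇒ word 0x7e2f (little)
  opcode bits[15:11]=0xf: andi/RI
  rd@[10:9]=0x3 ⇒ R3
  imm@[8:0]=0x2f ⇒ #47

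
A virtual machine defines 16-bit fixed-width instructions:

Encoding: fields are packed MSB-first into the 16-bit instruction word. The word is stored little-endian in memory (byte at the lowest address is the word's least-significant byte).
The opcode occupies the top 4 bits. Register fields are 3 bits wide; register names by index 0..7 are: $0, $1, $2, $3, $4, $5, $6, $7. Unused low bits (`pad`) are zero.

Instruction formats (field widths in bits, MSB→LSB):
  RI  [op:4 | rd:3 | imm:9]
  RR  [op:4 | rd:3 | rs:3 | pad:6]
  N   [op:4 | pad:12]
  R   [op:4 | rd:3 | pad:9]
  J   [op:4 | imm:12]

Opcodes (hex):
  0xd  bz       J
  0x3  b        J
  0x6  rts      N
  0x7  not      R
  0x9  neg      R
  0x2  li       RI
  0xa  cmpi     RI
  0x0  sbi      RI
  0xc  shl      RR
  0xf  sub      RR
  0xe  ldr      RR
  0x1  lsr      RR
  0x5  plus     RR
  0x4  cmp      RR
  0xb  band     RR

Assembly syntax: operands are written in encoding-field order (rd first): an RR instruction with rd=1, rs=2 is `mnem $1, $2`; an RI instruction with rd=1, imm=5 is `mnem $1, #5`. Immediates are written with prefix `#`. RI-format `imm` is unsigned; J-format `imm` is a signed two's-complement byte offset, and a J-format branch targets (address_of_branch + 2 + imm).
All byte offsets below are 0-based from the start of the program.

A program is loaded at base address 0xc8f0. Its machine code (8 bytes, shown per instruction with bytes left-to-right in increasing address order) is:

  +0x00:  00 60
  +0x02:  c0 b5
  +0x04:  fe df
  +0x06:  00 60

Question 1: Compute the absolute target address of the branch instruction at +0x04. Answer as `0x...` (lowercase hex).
@+04  little-endian(fe df) = 0xdffe
  top 4b → 0xd → bz [J]
  imm@[11:0]=0xffe (s12→-2) ⇒ #-2
  target = base 0xc8f0 + off 0x04 + 2 + imm -2 = 0xc8f4

0xc8f4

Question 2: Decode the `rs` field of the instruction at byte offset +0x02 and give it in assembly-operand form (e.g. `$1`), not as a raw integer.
off 0x02: read c0 b5 as little → 0xb5c0
  opcode bits[15:12]=0xb: band/RR
  [11:9] rd=2 = $2
  [8:6] rs=7 = $7

$7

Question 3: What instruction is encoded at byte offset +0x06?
rts

@+06  little-endian(00 60) = 0x6000
  top 4b → 0x6 → rts [N]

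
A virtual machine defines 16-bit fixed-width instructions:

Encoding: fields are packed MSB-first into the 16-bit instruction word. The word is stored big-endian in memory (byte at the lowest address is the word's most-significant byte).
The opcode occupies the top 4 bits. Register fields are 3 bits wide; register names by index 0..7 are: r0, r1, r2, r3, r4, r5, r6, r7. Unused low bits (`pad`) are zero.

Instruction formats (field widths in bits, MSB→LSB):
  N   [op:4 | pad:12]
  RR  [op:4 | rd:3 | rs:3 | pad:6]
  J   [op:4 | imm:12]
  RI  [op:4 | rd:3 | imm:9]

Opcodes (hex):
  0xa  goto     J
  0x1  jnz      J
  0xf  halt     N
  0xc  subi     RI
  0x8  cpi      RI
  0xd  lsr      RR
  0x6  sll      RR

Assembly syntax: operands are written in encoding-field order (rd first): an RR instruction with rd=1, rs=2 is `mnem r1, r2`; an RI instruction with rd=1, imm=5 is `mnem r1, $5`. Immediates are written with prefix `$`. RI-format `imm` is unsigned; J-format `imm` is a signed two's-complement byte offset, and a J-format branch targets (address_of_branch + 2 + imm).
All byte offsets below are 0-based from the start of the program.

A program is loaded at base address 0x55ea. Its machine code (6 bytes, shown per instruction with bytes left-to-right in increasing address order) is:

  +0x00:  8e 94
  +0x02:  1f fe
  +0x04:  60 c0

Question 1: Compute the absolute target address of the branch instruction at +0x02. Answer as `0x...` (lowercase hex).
+0x02: 1f fe ⇒ word 0x1ffe (big)
  opcode bits[15:12]=0x1: jnz/J
  imm: (w>>0)&0xfff=0xffe (s12→-2) → $-2
  target = base 0x55ea + off 0x02 + 2 + imm -2 = 0x55ec

0x55ec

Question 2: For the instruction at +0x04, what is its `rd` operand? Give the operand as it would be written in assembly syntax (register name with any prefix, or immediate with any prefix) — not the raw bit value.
[04] 60 c0 → 0x60c0
  op=0x60c0>>12=0x6 ⇒ sll (RR)
  rd: (w>>9)&0x7=0x0 → r0
  rs: (w>>6)&0x7=0x3 → r3

r0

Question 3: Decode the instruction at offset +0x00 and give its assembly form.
off 0x00: read 8e 94 as big → 0x8e94
  top 4b → 0x8 → cpi [RI]
  rd: (w>>9)&0x7=0x7 → r7
  imm: (w>>0)&0x1ff=0x94 → $148

cpi r7, $148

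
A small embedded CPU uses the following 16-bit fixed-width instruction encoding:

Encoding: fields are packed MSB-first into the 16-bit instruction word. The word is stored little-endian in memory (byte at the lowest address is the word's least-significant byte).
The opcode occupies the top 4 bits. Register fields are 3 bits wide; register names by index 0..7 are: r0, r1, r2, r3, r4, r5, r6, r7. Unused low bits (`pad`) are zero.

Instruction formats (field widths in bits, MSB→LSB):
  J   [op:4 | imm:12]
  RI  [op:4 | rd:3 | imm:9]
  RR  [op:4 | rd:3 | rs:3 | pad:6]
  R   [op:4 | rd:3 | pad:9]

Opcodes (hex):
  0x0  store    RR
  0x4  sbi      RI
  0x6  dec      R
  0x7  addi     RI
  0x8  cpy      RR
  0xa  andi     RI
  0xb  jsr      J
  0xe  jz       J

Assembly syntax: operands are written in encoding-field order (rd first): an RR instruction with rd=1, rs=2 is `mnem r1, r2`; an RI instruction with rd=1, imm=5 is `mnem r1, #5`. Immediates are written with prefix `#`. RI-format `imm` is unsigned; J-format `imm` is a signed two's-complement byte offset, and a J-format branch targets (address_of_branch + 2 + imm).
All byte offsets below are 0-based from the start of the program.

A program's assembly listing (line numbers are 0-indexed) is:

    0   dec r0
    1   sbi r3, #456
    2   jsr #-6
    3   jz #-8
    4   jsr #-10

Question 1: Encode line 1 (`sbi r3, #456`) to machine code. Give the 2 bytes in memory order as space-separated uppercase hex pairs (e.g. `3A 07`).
C8 47

1. sbi fields op=0x4:4|rd=3:3|imm=456:9 → word 47c8h → c8 47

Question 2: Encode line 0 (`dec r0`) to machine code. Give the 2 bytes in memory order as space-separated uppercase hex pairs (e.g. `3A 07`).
line 0 (dec): pack op=0x6:4|rd=0:3|pad=0:9 = 0x6000; little→ 00 60

00 60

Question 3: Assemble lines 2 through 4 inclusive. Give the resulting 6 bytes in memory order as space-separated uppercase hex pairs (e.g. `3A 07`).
2. jsr fields op=0xb:4|imm=-6:12 → word bffah → fa bf
3. jz fields op=0xe:4|imm=-8:12 → word eff8h → f8 ef
4. jsr fields op=0xb:4|imm=-10:12 → word bff6h → f6 bf

FA BF F8 EF F6 BF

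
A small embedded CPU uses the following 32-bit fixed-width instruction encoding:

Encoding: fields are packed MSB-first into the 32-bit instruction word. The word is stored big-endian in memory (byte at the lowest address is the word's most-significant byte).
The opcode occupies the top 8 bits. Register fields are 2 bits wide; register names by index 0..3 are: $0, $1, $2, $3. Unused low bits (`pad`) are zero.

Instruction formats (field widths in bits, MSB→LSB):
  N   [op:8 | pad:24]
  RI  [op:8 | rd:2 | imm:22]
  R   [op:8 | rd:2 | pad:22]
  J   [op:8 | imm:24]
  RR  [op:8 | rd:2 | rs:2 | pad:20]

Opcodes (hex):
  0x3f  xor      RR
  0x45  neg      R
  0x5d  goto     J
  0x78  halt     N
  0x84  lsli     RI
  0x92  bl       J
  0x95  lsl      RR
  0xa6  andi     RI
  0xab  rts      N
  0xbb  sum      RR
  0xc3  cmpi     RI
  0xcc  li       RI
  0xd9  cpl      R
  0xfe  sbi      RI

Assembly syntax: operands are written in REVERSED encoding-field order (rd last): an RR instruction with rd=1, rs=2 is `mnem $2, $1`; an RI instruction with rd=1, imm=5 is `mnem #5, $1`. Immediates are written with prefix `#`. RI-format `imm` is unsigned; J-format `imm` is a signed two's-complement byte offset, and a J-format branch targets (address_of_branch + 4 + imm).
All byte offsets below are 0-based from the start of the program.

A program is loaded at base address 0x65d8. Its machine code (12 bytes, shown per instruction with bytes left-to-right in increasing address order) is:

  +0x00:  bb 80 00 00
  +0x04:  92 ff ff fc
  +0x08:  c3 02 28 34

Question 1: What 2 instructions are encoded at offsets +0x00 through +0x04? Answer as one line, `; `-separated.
+0x00: bb 80 00 00 ⇒ word 0xbb800000 (big)
  op=0xbb800000>>24=0xbb ⇒ sum (RR)
  rd: (w>>22)&0x3=0x2 → $2
  rs: (w>>20)&0x3=0x0 → $0
+0x04: 92 ff ff fc ⇒ word 0x92fffffc (big)
  op=0x92fffffc>>24=0x92 ⇒ bl (J)
  imm: (w>>0)&0xffffff=0xfffffc (s24→-4) → #-4

sum $0, $2; bl #-4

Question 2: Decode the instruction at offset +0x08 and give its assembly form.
+0x08: c3 02 28 34 ⇒ word 0xc3022834 (big)
  top 8b → 0xc3 → cmpi [RI]
  rd@[23:22]=0x0 ⇒ $0
  imm@[21:0]=0x22834 ⇒ #141364

cmpi #141364, $0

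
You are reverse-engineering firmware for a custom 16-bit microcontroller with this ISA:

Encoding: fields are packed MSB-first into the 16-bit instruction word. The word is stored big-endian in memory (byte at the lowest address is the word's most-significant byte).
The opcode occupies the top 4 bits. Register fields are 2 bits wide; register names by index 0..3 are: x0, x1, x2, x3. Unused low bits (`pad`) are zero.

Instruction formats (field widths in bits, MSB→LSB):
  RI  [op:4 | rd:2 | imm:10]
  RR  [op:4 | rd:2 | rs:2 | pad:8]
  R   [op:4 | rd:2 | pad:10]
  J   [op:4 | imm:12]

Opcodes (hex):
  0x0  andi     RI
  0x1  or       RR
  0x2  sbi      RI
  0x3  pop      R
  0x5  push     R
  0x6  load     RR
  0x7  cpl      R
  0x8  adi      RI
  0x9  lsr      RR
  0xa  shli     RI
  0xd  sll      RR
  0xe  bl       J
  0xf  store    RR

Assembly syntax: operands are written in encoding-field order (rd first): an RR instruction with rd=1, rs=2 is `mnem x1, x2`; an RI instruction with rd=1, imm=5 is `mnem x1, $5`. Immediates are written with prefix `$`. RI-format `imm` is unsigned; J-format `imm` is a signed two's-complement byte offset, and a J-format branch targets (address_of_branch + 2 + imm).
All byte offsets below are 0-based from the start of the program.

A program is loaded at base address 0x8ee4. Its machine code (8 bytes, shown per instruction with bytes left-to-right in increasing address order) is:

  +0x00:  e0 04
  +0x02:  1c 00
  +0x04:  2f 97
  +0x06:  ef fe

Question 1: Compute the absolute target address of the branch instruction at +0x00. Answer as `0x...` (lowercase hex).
[00] e0 04 → 0xe004
  top 4b → 0xe → bl [J]
  imm: (w>>0)&0xfff=0x4 → $4
  target = base 0x8ee4 + off 0x00 + 2 + imm 4 = 0x8eea

0x8eea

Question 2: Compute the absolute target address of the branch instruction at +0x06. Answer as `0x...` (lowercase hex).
+0x06: ef fe ⇒ word 0xeffe (big)
  top 4b → 0xe → bl [J]
  imm@[11:0]=0xffe (s12→-2) ⇒ $-2
  target = base 0x8ee4 + off 0x06 + 2 + imm -2 = 0x8eea

0x8eea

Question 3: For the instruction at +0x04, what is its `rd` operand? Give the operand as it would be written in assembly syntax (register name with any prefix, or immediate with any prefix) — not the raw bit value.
x3

[04] 2f 97 → 0x2f97
  op=0x2f97>>12=0x2 ⇒ sbi (RI)
  rd@[11:10]=0x3 ⇒ x3
  imm@[9:0]=0x397 ⇒ $919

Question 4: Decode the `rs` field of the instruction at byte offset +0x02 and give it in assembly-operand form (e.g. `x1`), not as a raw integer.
x0

+0x02: 1c 00 ⇒ word 0x1c00 (big)
  top 4b → 0x1 → or [RR]
  rd@[11:10]=0x3 ⇒ x3
  rs@[9:8]=0x0 ⇒ x0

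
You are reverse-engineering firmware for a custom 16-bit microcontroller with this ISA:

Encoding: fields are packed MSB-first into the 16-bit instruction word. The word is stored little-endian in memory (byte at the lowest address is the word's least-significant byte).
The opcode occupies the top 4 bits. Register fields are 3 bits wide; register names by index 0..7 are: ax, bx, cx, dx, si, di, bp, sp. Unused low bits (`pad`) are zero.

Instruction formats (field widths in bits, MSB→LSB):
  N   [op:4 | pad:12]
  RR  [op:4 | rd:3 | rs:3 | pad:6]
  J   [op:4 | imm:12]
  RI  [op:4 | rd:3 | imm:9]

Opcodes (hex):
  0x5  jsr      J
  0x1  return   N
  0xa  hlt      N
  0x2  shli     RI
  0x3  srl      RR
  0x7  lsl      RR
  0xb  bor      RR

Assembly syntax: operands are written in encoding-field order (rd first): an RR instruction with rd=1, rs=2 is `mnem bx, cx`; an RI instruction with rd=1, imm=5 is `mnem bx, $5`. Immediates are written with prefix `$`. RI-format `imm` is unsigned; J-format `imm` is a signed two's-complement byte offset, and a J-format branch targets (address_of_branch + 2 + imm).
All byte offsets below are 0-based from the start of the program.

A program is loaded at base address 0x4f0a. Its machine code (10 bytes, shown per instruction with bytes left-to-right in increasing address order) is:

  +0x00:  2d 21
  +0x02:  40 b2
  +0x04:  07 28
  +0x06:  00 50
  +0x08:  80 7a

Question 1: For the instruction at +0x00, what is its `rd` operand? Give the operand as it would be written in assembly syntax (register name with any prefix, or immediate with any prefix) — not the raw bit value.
ax

@+00  little-endian(2d 21) = 0x212d
  opcode bits[15:12]=0x2: shli/RI
  [11:9] rd=0 = ax
  [8:0] imm=301 = $301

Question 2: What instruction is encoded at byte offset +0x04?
@+04  little-endian(07 28) = 0x2807
  opcode bits[15:12]=0x2: shli/RI
  rd: (w>>9)&0x7=0x4 → si
  imm: (w>>0)&0x1ff=0x7 → $7

shli si, $7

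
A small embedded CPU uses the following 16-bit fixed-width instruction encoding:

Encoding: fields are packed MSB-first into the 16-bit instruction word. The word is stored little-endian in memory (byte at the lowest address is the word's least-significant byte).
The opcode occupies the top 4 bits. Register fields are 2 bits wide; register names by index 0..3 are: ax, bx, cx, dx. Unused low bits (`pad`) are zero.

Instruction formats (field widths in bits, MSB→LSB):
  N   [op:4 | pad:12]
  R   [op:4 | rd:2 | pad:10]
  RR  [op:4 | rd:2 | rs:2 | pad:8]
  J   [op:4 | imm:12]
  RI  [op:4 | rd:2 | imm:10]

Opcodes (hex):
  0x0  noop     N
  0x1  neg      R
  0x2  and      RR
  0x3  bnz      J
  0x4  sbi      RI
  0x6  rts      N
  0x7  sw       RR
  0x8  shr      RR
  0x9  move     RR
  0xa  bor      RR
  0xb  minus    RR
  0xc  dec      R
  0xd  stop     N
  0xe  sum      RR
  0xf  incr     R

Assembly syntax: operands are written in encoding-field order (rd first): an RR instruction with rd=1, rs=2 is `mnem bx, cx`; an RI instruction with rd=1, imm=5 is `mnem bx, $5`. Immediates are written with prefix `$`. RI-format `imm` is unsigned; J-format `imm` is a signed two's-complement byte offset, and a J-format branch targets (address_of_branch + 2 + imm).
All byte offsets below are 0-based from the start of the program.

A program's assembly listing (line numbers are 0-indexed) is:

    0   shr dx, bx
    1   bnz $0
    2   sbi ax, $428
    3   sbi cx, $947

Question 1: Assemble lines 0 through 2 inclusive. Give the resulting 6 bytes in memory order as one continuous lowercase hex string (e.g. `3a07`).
0. shr fields op=0x8:4|rd=3:2|rs=1:2|pad=0:8 → word 8d00h → 00 8d
1. bnz fields op=0x3:4|imm=0:12 → word 3000h → 00 30
2. sbi fields op=0x4:4|rd=0:2|imm=428:10 → word 41ach → ac 41

008d0030ac41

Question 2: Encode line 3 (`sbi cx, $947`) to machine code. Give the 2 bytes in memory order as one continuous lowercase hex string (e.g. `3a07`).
L3: sbi op=0x4:4|rd=2:2|imm=947:10 ⇒ 0x4bb3 ⇒ little b3 4b

b34b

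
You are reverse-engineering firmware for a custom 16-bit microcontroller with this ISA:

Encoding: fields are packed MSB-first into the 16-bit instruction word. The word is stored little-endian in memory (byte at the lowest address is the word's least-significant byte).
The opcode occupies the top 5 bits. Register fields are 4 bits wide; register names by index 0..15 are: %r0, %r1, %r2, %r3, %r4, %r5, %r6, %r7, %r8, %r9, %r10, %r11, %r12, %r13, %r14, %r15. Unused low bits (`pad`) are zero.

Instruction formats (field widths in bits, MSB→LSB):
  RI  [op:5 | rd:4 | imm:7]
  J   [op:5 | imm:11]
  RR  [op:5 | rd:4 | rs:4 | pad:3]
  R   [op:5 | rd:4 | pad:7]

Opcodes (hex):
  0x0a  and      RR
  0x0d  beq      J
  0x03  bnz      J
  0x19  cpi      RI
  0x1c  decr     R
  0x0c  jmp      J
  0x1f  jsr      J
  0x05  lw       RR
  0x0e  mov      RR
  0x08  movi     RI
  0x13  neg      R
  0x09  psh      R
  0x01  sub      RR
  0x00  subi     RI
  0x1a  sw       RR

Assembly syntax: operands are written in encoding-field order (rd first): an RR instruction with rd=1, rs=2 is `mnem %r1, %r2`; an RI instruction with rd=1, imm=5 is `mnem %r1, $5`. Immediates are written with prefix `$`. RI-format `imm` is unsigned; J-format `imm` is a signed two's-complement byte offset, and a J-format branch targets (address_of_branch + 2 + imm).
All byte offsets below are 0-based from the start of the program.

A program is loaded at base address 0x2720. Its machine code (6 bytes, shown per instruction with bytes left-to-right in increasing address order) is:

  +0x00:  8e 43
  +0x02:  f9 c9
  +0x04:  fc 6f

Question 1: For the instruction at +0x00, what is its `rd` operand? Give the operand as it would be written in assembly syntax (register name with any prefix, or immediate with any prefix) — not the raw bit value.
[00] 8e 43 → 0x438e
  opcode bits[15:11]=0x8: movi/RI
  [10:7] rd=7 = %r7
  [6:0] imm=14 = $14

%r7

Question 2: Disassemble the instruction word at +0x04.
+0x04: fc 6f ⇒ word 0x6ffc (little)
  opcode bits[15:11]=0xd: beq/J
  imm: (w>>0)&0x7ff=0x7fc (s11→-4) → $-4

beq $-4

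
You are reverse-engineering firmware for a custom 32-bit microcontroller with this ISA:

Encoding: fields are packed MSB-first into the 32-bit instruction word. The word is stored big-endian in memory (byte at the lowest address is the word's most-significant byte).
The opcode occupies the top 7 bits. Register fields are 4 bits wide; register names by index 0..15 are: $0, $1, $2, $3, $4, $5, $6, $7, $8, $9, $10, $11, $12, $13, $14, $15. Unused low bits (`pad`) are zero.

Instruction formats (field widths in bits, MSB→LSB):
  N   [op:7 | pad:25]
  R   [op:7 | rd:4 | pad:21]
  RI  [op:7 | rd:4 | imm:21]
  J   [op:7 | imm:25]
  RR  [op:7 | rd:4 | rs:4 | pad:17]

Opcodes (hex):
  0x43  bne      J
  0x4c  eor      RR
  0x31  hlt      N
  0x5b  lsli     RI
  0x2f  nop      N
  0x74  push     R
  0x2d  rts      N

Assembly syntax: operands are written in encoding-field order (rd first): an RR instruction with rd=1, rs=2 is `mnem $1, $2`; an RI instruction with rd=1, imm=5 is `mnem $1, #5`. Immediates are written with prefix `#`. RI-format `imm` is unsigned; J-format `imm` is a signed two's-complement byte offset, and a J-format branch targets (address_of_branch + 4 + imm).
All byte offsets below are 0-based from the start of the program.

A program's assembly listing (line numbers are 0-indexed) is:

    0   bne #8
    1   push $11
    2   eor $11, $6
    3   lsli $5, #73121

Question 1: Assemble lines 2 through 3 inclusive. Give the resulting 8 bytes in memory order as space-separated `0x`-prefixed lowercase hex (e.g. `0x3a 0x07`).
0x99 0x6c 0x00 0x00 0xb6 0xa1 0x1d 0xa1

line 2 (eor): pack op=0x4c:7|rd=11:4|rs=6:4|pad=0:17 = 0x996c0000; big→ 99 6c 00 00
line 3 (lsli): pack op=0x5b:7|rd=5:4|imm=73121:21 = 0xb6a11da1; big→ b6 a1 1d a1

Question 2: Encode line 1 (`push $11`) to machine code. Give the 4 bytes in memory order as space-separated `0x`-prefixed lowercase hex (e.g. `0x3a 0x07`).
0xe9 0x60 0x00 0x00

L1: push op=0x74:7|rd=11:4|pad=0:21 ⇒ 0xe9600000 ⇒ big e9 60 00 00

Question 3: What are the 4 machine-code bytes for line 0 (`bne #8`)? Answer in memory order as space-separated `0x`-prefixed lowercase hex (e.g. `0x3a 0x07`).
0x86 0x00 0x00 0x08

L0: bne op=0x43:7|imm=8:25 ⇒ 0x86000008 ⇒ big 86 00 00 08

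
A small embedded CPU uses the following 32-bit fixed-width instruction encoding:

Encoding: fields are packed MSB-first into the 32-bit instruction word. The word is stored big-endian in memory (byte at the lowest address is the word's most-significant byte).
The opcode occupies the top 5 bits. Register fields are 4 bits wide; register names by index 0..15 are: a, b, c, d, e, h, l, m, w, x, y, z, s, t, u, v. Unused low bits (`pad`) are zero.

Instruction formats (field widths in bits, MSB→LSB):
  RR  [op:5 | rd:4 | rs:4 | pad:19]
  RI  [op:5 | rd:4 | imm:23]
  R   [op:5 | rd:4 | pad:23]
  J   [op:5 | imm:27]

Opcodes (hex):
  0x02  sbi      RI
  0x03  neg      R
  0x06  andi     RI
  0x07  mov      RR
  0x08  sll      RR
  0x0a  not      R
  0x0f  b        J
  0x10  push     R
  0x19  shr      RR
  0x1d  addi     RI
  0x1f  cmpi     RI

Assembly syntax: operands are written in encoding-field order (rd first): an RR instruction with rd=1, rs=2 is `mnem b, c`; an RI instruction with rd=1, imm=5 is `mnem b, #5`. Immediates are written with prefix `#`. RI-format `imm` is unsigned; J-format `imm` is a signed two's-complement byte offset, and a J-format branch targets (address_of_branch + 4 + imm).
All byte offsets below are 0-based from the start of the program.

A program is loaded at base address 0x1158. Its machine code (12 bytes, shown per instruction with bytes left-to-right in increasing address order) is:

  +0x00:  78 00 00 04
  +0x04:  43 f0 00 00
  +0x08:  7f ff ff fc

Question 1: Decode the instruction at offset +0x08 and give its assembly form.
+0x08: 7f ff ff fc ⇒ word 0x7ffffffc (big)
  top 5b → 0xf → b [J]
  [26:0] imm=134217724 (s27→-4) = #-4

b #-4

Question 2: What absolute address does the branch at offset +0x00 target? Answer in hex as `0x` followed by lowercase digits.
0x1160

+0x00: 78 00 00 04 ⇒ word 0x78000004 (big)
  op=0x78000004>>27=0xf ⇒ b (J)
  [26:0] imm=4 = #4
  target = base 0x1158 + off 0x00 + 4 + imm 4 = 0x1160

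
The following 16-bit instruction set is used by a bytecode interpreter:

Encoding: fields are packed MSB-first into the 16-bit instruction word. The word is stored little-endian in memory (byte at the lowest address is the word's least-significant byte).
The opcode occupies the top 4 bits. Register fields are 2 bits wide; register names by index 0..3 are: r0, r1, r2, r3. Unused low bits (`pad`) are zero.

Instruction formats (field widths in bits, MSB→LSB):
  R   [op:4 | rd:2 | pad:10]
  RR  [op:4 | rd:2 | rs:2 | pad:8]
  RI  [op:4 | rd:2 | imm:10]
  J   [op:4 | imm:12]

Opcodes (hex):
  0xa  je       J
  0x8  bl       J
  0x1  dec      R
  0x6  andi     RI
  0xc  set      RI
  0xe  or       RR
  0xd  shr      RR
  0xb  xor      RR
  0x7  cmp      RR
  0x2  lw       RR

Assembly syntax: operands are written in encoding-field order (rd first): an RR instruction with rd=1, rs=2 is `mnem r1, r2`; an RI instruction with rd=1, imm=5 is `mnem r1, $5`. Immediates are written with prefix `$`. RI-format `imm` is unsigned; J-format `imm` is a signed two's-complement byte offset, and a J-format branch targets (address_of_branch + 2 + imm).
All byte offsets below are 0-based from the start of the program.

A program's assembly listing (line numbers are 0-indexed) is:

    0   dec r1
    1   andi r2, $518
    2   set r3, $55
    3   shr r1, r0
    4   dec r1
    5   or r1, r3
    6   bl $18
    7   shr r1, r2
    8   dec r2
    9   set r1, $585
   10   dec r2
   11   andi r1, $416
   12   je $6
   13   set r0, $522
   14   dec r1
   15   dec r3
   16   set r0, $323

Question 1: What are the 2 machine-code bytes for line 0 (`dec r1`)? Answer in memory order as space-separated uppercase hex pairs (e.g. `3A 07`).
00 14

line 0 (dec): pack op=0x1:4|rd=1:2|pad=0:10 = 0x1400; little→ 00 14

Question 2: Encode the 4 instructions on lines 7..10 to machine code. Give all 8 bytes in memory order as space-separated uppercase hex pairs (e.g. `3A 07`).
00 D6 00 18 49 C6 00 18

line 7 (shr): pack op=0xd:4|rd=1:2|rs=2:2|pad=0:8 = 0xd600; little→ 00 d6
line 8 (dec): pack op=0x1:4|rd=2:2|pad=0:10 = 0x1800; little→ 00 18
line 9 (set): pack op=0xc:4|rd=1:2|imm=585:10 = 0xc649; little→ 49 c6
line 10 (dec): pack op=0x1:4|rd=2:2|pad=0:10 = 0x1800; little→ 00 18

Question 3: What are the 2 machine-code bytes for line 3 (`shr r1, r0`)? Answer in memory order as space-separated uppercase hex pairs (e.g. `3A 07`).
00 D4

3. shr fields op=0xd:4|rd=1:2|rs=0:2|pad=0:8 → word d400h → 00 d4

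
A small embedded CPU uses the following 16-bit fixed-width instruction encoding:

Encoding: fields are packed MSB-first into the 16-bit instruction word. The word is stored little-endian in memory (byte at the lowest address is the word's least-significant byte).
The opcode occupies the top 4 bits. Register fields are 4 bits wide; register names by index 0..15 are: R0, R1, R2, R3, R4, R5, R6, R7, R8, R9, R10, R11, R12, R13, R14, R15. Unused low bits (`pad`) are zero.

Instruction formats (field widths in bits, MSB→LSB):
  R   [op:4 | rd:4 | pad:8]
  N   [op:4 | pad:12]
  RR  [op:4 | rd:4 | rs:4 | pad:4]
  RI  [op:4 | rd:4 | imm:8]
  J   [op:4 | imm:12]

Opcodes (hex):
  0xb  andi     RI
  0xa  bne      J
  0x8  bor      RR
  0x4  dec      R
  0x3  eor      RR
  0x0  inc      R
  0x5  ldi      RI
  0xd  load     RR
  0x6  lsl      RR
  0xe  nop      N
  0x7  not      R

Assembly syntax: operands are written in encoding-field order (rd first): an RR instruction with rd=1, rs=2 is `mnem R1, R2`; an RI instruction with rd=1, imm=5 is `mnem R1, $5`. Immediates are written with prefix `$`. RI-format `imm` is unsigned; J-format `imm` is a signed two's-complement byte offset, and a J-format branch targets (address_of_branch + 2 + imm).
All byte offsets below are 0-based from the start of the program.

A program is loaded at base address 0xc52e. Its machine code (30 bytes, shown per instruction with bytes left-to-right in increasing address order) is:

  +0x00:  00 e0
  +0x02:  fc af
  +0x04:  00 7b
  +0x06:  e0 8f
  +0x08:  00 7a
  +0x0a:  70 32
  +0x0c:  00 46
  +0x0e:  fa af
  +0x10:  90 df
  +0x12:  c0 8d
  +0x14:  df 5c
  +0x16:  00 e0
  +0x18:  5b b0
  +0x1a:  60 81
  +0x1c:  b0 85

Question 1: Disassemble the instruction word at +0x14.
ldi R12, $223

off 0x14: read df 5c as little → 0x5cdf
  top 4b → 0x5 → ldi [RI]
  rd@[11:8]=0xc ⇒ R12
  imm@[7:0]=0xdf ⇒ $223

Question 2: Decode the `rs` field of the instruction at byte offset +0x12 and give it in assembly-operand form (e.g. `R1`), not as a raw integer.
off 0x12: read c0 8d as little → 0x8dc0
  top 4b → 0x8 → bor [RR]
  rd: (w>>8)&0xf=0xd → R13
  rs: (w>>4)&0xf=0xc → R12

R12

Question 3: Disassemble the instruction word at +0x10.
off 0x10: read 90 df as little → 0xdf90
  top 4b → 0xd → load [RR]
  rd@[11:8]=0xf ⇒ R15
  rs@[7:4]=0x9 ⇒ R9

load R15, R9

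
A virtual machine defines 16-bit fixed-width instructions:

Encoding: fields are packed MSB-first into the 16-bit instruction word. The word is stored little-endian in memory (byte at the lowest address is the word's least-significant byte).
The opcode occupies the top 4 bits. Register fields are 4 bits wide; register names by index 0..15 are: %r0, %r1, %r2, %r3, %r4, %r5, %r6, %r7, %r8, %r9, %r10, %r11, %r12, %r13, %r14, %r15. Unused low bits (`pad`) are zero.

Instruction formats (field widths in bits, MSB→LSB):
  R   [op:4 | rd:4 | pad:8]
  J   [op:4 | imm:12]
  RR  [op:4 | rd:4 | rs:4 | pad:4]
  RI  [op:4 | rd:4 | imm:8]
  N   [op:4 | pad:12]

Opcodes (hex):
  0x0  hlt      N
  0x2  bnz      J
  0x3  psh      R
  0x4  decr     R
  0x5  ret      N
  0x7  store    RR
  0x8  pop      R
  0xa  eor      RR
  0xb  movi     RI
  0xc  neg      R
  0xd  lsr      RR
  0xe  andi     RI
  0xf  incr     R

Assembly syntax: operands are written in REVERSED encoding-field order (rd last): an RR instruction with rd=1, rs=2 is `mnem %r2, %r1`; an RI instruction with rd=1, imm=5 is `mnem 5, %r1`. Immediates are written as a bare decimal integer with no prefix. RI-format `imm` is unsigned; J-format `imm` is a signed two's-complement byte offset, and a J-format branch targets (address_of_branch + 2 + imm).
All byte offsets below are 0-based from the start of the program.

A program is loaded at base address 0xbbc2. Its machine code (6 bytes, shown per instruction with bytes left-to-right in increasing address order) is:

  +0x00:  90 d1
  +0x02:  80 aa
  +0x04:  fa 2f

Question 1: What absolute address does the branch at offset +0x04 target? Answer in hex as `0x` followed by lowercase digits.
off 0x04: read fa 2f as little → 0x2ffa
  opcode bits[15:12]=0x2: bnz/J
  imm: (w>>0)&0xfff=0xffa (s12→-6) → -6
  target = base 0xbbc2 + off 0x04 + 2 + imm -6 = 0xbbc2

0xbbc2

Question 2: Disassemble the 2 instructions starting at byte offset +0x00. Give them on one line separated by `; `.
lsr %r9, %r1; eor %r8, %r10

off 0x00: read 90 d1 as little → 0xd190
  opcode bits[15:12]=0xd: lsr/RR
  [11:8] rd=1 = %r1
  [7:4] rs=9 = %r9
off 0x02: read 80 aa as little → 0xaa80
  opcode bits[15:12]=0xa: eor/RR
  [11:8] rd=10 = %r10
  [7:4] rs=8 = %r8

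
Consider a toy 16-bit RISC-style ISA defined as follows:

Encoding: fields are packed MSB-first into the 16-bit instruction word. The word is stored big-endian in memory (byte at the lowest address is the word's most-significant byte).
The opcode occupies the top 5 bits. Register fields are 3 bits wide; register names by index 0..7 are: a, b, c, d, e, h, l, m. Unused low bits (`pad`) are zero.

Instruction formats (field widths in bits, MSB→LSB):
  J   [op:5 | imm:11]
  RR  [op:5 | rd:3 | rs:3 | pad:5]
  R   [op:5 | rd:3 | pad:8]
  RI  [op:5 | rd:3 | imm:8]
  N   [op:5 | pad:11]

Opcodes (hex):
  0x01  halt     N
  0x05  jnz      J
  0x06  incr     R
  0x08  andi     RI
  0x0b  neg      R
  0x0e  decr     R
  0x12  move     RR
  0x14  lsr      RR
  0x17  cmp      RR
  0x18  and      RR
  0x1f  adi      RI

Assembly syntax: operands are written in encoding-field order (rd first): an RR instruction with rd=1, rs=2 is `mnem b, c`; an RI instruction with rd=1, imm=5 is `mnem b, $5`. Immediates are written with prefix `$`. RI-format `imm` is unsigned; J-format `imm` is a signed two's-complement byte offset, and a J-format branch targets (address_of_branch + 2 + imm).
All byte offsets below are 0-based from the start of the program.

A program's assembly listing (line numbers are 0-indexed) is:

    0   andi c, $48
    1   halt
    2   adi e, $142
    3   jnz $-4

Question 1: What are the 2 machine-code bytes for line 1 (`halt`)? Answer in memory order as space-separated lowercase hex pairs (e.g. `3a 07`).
line 1 (halt): pack op=0x1:5|pad=0:11 = 0x0800; big→ 08 00

08 00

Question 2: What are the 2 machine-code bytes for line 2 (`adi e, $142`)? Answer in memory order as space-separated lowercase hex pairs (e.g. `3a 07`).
L2: adi op=0x1f:5|rd=4:3|imm=142:8 ⇒ 0xfc8e ⇒ big fc 8e

fc 8e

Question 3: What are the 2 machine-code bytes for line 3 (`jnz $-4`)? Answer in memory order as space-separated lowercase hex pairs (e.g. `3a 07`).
L3: jnz op=0x5:5|imm=-4:11 ⇒ 0x2ffc ⇒ big 2f fc

2f fc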